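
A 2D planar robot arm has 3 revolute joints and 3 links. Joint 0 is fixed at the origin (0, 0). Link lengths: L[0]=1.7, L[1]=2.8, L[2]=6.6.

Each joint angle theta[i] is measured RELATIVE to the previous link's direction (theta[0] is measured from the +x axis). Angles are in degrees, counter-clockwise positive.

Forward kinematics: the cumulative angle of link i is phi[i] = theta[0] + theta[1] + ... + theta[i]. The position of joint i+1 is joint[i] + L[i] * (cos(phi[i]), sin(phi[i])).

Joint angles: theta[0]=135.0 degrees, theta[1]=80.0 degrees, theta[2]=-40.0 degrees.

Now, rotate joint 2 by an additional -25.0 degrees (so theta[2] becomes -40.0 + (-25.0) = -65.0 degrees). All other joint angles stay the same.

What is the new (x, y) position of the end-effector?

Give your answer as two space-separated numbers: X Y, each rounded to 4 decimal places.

joint[0] = (0.0000, 0.0000)  (base)
link 0: phi[0] = 135 = 135 deg
  cos(135 deg) = -0.7071, sin(135 deg) = 0.7071
  joint[1] = (0.0000, 0.0000) + 1.7 * (-0.7071, 0.7071) = (0.0000 + -1.2021, 0.0000 + 1.2021) = (-1.2021, 1.2021)
link 1: phi[1] = 135 + 80 = 215 deg
  cos(215 deg) = -0.8192, sin(215 deg) = -0.5736
  joint[2] = (-1.2021, 1.2021) + 2.8 * (-0.8192, -0.5736) = (-1.2021 + -2.2936, 1.2021 + -1.6060) = (-3.4957, -0.4039)
link 2: phi[2] = 135 + 80 + -65 = 150 deg
  cos(150 deg) = -0.8660, sin(150 deg) = 0.5000
  joint[3] = (-3.4957, -0.4039) + 6.6 * (-0.8660, 0.5000) = (-3.4957 + -5.7158, -0.4039 + 3.3000) = (-9.2115, 2.8961)
End effector: (-9.2115, 2.8961)

Answer: -9.2115 2.8961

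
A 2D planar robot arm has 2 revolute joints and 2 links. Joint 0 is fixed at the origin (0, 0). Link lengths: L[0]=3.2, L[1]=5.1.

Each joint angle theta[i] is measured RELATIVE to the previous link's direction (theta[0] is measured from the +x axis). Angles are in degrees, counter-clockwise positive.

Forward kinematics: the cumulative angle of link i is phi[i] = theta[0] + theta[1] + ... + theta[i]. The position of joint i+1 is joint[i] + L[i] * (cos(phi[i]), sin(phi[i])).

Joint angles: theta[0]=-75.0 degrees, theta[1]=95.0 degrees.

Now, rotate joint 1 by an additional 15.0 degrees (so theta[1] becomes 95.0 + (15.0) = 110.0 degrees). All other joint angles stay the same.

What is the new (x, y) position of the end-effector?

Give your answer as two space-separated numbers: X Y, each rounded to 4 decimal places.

Answer: 5.0059 -0.1657

Derivation:
joint[0] = (0.0000, 0.0000)  (base)
link 0: phi[0] = -75 = -75 deg
  cos(-75 deg) = 0.2588, sin(-75 deg) = -0.9659
  joint[1] = (0.0000, 0.0000) + 3.2 * (0.2588, -0.9659) = (0.0000 + 0.8282, 0.0000 + -3.0910) = (0.8282, -3.0910)
link 1: phi[1] = -75 + 110 = 35 deg
  cos(35 deg) = 0.8192, sin(35 deg) = 0.5736
  joint[2] = (0.8282, -3.0910) + 5.1 * (0.8192, 0.5736) = (0.8282 + 4.1777, -3.0910 + 2.9252) = (5.0059, -0.1657)
End effector: (5.0059, -0.1657)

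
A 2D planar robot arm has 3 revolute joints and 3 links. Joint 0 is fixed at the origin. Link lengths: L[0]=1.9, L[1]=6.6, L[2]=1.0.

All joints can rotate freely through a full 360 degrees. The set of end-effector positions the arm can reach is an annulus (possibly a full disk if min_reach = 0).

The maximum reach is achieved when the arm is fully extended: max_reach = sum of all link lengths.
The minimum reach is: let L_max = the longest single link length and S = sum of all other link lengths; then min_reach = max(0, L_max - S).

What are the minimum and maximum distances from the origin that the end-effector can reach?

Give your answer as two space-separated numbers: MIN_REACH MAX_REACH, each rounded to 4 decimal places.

Link lengths: [1.9, 6.6, 1.0]
max_reach = 1.9 + 6.6 + 1 = 9.5
L_max = max([1.9, 6.6, 1.0]) = 6.6
S (sum of others) = 9.5 - 6.6 = 2.9
min_reach = max(0, 6.6 - 2.9) = max(0, 3.7) = 3.7

Answer: 3.7000 9.5000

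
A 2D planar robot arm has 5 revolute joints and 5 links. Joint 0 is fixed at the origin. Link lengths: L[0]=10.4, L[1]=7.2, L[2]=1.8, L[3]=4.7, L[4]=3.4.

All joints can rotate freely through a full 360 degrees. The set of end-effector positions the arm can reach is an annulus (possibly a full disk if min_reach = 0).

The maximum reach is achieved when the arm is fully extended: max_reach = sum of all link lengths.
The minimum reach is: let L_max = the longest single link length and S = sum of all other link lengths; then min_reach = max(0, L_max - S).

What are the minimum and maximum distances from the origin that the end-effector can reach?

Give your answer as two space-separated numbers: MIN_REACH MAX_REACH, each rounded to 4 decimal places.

Answer: 0.0000 27.5000

Derivation:
Link lengths: [10.4, 7.2, 1.8, 4.7, 3.4]
max_reach = 10.4 + 7.2 + 1.8 + 4.7 + 3.4 = 27.5
L_max = max([10.4, 7.2, 1.8, 4.7, 3.4]) = 10.4
S (sum of others) = 27.5 - 10.4 = 17.1
min_reach = max(0, 10.4 - 17.1) = max(0, -6.7) = 0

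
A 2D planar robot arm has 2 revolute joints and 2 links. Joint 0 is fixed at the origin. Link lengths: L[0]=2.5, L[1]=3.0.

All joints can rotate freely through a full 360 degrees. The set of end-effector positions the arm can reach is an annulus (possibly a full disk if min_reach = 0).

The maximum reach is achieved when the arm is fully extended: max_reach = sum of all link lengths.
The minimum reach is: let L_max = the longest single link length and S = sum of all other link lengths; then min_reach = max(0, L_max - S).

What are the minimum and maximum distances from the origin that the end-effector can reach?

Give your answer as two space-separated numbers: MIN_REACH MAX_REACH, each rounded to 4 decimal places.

Answer: 0.5000 5.5000

Derivation:
Link lengths: [2.5, 3.0]
max_reach = 2.5 + 3 = 5.5
L_max = max([2.5, 3.0]) = 3
S (sum of others) = 5.5 - 3 = 2.5
min_reach = max(0, 3 - 2.5) = max(0, 0.5) = 0.5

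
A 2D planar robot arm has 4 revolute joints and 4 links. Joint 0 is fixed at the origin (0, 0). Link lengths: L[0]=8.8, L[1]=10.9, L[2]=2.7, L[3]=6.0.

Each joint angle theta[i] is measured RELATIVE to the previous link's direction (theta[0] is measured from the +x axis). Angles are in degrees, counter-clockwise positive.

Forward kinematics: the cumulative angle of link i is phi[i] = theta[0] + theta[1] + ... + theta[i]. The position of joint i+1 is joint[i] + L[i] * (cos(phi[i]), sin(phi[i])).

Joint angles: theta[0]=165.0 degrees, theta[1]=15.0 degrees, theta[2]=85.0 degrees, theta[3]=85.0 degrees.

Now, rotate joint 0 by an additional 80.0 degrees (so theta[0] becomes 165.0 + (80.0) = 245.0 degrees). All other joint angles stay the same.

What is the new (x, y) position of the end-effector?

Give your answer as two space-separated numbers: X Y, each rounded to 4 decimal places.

joint[0] = (0.0000, 0.0000)  (base)
link 0: phi[0] = 245 = 245 deg
  cos(245 deg) = -0.4226, sin(245 deg) = -0.9063
  joint[1] = (0.0000, 0.0000) + 8.8 * (-0.4226, -0.9063) = (0.0000 + -3.7190, 0.0000 + -7.9755) = (-3.7190, -7.9755)
link 1: phi[1] = 245 + 15 = 260 deg
  cos(260 deg) = -0.1736, sin(260 deg) = -0.9848
  joint[2] = (-3.7190, -7.9755) + 10.9 * (-0.1736, -0.9848) = (-3.7190 + -1.8928, -7.9755 + -10.7344) = (-5.6118, -18.7099)
link 2: phi[2] = 245 + 15 + 85 = 345 deg
  cos(345 deg) = 0.9659, sin(345 deg) = -0.2588
  joint[3] = (-5.6118, -18.7099) + 2.7 * (0.9659, -0.2588) = (-5.6118 + 2.6080, -18.7099 + -0.6988) = (-3.0038, -19.4087)
link 3: phi[3] = 245 + 15 + 85 + 85 = 430 deg
  cos(430 deg) = 0.3420, sin(430 deg) = 0.9397
  joint[4] = (-3.0038, -19.4087) + 6 * (0.3420, 0.9397) = (-3.0038 + 2.0521, -19.4087 + 5.6382) = (-0.9517, -13.7706)
End effector: (-0.9517, -13.7706)

Answer: -0.9517 -13.7706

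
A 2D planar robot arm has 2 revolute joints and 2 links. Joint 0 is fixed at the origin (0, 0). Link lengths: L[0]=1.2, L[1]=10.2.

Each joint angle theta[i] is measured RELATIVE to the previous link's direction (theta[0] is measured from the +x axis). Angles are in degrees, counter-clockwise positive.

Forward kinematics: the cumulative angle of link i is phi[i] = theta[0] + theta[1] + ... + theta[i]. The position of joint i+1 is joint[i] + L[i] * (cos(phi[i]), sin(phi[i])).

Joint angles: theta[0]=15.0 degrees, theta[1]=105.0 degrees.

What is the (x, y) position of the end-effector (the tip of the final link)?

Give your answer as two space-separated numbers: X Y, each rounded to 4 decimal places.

Answer: -3.9409 9.1440

Derivation:
joint[0] = (0.0000, 0.0000)  (base)
link 0: phi[0] = 15 = 15 deg
  cos(15 deg) = 0.9659, sin(15 deg) = 0.2588
  joint[1] = (0.0000, 0.0000) + 1.2 * (0.9659, 0.2588) = (0.0000 + 1.1591, 0.0000 + 0.3106) = (1.1591, 0.3106)
link 1: phi[1] = 15 + 105 = 120 deg
  cos(120 deg) = -0.5000, sin(120 deg) = 0.8660
  joint[2] = (1.1591, 0.3106) + 10.2 * (-0.5000, 0.8660) = (1.1591 + -5.1000, 0.3106 + 8.8335) = (-3.9409, 9.1440)
End effector: (-3.9409, 9.1440)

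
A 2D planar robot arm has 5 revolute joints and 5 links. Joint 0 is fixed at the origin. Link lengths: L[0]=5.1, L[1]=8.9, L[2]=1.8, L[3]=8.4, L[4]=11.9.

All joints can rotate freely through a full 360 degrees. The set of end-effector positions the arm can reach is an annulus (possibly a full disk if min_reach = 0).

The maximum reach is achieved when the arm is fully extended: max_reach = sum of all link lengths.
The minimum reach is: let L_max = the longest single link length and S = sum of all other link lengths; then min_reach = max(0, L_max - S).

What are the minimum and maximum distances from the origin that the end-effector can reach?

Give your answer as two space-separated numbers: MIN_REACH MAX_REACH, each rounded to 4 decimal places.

Link lengths: [5.1, 8.9, 1.8, 8.4, 11.9]
max_reach = 5.1 + 8.9 + 1.8 + 8.4 + 11.9 = 36.1
L_max = max([5.1, 8.9, 1.8, 8.4, 11.9]) = 11.9
S (sum of others) = 36.1 - 11.9 = 24.2
min_reach = max(0, 11.9 - 24.2) = max(0, -12.3) = 0

Answer: 0.0000 36.1000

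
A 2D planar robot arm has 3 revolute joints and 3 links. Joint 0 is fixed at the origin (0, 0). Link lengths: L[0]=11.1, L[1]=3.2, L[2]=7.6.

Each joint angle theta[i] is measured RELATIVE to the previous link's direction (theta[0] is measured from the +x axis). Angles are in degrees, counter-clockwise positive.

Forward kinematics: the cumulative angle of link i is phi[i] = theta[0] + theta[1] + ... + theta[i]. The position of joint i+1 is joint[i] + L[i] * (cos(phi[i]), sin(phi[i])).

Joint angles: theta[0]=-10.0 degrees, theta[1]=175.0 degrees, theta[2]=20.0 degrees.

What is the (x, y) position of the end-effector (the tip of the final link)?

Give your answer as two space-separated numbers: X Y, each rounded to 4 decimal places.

joint[0] = (0.0000, 0.0000)  (base)
link 0: phi[0] = -10 = -10 deg
  cos(-10 deg) = 0.9848, sin(-10 deg) = -0.1736
  joint[1] = (0.0000, 0.0000) + 11.1 * (0.9848, -0.1736) = (0.0000 + 10.9314, 0.0000 + -1.9275) = (10.9314, -1.9275)
link 1: phi[1] = -10 + 175 = 165 deg
  cos(165 deg) = -0.9659, sin(165 deg) = 0.2588
  joint[2] = (10.9314, -1.9275) + 3.2 * (-0.9659, 0.2588) = (10.9314 + -3.0910, -1.9275 + 0.8282) = (7.8404, -1.0993)
link 2: phi[2] = -10 + 175 + 20 = 185 deg
  cos(185 deg) = -0.9962, sin(185 deg) = -0.0872
  joint[3] = (7.8404, -1.0993) + 7.6 * (-0.9962, -0.0872) = (7.8404 + -7.5711, -1.0993 + -0.6624) = (0.2693, -1.7617)
End effector: (0.2693, -1.7617)

Answer: 0.2693 -1.7617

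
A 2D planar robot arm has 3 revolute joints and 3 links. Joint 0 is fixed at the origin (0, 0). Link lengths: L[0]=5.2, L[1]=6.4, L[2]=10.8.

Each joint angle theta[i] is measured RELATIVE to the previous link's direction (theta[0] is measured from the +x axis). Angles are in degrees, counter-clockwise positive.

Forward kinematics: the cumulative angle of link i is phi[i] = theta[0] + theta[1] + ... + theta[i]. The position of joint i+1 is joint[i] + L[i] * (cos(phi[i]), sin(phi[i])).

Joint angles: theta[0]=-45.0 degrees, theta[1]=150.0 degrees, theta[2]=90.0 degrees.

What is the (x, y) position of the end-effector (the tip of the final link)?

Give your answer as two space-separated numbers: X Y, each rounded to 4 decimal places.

joint[0] = (0.0000, 0.0000)  (base)
link 0: phi[0] = -45 = -45 deg
  cos(-45 deg) = 0.7071, sin(-45 deg) = -0.7071
  joint[1] = (0.0000, 0.0000) + 5.2 * (0.7071, -0.7071) = (0.0000 + 3.6770, 0.0000 + -3.6770) = (3.6770, -3.6770)
link 1: phi[1] = -45 + 150 = 105 deg
  cos(105 deg) = -0.2588, sin(105 deg) = 0.9659
  joint[2] = (3.6770, -3.6770) + 6.4 * (-0.2588, 0.9659) = (3.6770 + -1.6564, -3.6770 + 6.1819) = (2.0205, 2.5050)
link 2: phi[2] = -45 + 150 + 90 = 195 deg
  cos(195 deg) = -0.9659, sin(195 deg) = -0.2588
  joint[3] = (2.0205, 2.5050) + 10.8 * (-0.9659, -0.2588) = (2.0205 + -10.4320, 2.5050 + -2.7952) = (-8.4115, -0.2903)
End effector: (-8.4115, -0.2903)

Answer: -8.4115 -0.2903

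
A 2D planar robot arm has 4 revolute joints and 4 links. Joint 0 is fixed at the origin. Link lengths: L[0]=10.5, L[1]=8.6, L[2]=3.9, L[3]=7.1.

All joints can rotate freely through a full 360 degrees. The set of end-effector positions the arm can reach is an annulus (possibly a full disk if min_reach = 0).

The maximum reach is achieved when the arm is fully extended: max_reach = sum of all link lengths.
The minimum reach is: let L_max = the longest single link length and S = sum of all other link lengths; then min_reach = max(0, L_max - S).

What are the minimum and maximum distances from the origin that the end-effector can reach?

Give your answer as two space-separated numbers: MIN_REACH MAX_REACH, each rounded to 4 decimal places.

Link lengths: [10.5, 8.6, 3.9, 7.1]
max_reach = 10.5 + 8.6 + 3.9 + 7.1 = 30.1
L_max = max([10.5, 8.6, 3.9, 7.1]) = 10.5
S (sum of others) = 30.1 - 10.5 = 19.6
min_reach = max(0, 10.5 - 19.6) = max(0, -9.1) = 0

Answer: 0.0000 30.1000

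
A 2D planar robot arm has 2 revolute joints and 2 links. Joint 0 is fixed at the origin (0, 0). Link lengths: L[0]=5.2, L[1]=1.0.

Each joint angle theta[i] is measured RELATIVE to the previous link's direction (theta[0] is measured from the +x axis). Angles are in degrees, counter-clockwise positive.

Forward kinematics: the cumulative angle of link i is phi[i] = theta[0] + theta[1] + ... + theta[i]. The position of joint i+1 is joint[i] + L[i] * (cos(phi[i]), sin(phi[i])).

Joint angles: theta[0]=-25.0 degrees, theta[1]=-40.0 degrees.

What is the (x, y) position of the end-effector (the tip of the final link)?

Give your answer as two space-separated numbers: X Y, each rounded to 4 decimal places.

joint[0] = (0.0000, 0.0000)  (base)
link 0: phi[0] = -25 = -25 deg
  cos(-25 deg) = 0.9063, sin(-25 deg) = -0.4226
  joint[1] = (0.0000, 0.0000) + 5.2 * (0.9063, -0.4226) = (0.0000 + 4.7128, 0.0000 + -2.1976) = (4.7128, -2.1976)
link 1: phi[1] = -25 + -40 = -65 deg
  cos(-65 deg) = 0.4226, sin(-65 deg) = -0.9063
  joint[2] = (4.7128, -2.1976) + 1 * (0.4226, -0.9063) = (4.7128 + 0.4226, -2.1976 + -0.9063) = (5.1354, -3.1039)
End effector: (5.1354, -3.1039)

Answer: 5.1354 -3.1039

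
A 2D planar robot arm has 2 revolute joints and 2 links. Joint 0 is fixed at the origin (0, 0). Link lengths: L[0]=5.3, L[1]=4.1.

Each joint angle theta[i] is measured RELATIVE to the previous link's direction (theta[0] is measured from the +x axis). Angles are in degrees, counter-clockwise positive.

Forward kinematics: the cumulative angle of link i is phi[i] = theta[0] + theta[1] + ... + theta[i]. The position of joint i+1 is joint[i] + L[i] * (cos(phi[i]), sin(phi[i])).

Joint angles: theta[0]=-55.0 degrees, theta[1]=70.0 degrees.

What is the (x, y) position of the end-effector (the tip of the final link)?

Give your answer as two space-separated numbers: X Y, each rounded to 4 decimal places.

joint[0] = (0.0000, 0.0000)  (base)
link 0: phi[0] = -55 = -55 deg
  cos(-55 deg) = 0.5736, sin(-55 deg) = -0.8192
  joint[1] = (0.0000, 0.0000) + 5.3 * (0.5736, -0.8192) = (0.0000 + 3.0400, 0.0000 + -4.3415) = (3.0400, -4.3415)
link 1: phi[1] = -55 + 70 = 15 deg
  cos(15 deg) = 0.9659, sin(15 deg) = 0.2588
  joint[2] = (3.0400, -4.3415) + 4.1 * (0.9659, 0.2588) = (3.0400 + 3.9603, -4.3415 + 1.0612) = (7.0003, -3.2803)
End effector: (7.0003, -3.2803)

Answer: 7.0003 -3.2803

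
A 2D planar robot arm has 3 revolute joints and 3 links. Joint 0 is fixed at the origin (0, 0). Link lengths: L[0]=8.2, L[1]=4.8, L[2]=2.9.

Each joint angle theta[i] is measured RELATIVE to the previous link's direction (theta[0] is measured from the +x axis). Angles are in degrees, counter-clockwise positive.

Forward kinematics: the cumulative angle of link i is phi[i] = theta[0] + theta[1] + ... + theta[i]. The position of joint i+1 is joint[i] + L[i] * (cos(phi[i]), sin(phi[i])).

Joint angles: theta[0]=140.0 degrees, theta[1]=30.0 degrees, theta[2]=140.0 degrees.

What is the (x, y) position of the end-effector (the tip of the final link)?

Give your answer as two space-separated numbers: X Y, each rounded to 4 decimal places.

Answer: -9.1446 3.8828

Derivation:
joint[0] = (0.0000, 0.0000)  (base)
link 0: phi[0] = 140 = 140 deg
  cos(140 deg) = -0.7660, sin(140 deg) = 0.6428
  joint[1] = (0.0000, 0.0000) + 8.2 * (-0.7660, 0.6428) = (0.0000 + -6.2816, 0.0000 + 5.2709) = (-6.2816, 5.2709)
link 1: phi[1] = 140 + 30 = 170 deg
  cos(170 deg) = -0.9848, sin(170 deg) = 0.1736
  joint[2] = (-6.2816, 5.2709) + 4.8 * (-0.9848, 0.1736) = (-6.2816 + -4.7271, 5.2709 + 0.8335) = (-11.0086, 6.1044)
link 2: phi[2] = 140 + 30 + 140 = 310 deg
  cos(310 deg) = 0.6428, sin(310 deg) = -0.7660
  joint[3] = (-11.0086, 6.1044) + 2.9 * (0.6428, -0.7660) = (-11.0086 + 1.8641, 6.1044 + -2.2215) = (-9.1446, 3.8828)
End effector: (-9.1446, 3.8828)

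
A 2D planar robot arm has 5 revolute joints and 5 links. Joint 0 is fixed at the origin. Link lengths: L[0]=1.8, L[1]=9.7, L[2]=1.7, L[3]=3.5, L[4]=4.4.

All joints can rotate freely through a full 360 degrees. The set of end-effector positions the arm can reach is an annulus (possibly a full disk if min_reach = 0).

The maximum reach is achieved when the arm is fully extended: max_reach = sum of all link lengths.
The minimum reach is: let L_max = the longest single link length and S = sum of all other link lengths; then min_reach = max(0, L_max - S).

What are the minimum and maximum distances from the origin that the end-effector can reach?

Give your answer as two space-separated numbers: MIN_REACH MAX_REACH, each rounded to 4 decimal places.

Link lengths: [1.8, 9.7, 1.7, 3.5, 4.4]
max_reach = 1.8 + 9.7 + 1.7 + 3.5 + 4.4 = 21.1
L_max = max([1.8, 9.7, 1.7, 3.5, 4.4]) = 9.7
S (sum of others) = 21.1 - 9.7 = 11.4
min_reach = max(0, 9.7 - 11.4) = max(0, -1.7) = 0

Answer: 0.0000 21.1000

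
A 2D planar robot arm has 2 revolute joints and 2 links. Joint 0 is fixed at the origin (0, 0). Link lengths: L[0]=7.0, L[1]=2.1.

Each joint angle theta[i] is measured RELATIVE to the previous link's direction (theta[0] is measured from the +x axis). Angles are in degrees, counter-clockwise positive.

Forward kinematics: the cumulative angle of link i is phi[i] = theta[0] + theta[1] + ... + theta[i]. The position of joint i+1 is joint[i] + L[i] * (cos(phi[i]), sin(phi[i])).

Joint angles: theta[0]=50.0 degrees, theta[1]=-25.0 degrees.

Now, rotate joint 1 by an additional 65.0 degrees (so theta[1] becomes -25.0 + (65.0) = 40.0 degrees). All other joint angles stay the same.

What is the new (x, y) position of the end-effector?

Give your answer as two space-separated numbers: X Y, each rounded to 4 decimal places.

Answer: 4.4995 7.4623

Derivation:
joint[0] = (0.0000, 0.0000)  (base)
link 0: phi[0] = 50 = 50 deg
  cos(50 deg) = 0.6428, sin(50 deg) = 0.7660
  joint[1] = (0.0000, 0.0000) + 7 * (0.6428, 0.7660) = (0.0000 + 4.4995, 0.0000 + 5.3623) = (4.4995, 5.3623)
link 1: phi[1] = 50 + 40 = 90 deg
  cos(90 deg) = 0.0000, sin(90 deg) = 1.0000
  joint[2] = (4.4995, 5.3623) + 2.1 * (0.0000, 1.0000) = (4.4995 + 0.0000, 5.3623 + 2.1000) = (4.4995, 7.4623)
End effector: (4.4995, 7.4623)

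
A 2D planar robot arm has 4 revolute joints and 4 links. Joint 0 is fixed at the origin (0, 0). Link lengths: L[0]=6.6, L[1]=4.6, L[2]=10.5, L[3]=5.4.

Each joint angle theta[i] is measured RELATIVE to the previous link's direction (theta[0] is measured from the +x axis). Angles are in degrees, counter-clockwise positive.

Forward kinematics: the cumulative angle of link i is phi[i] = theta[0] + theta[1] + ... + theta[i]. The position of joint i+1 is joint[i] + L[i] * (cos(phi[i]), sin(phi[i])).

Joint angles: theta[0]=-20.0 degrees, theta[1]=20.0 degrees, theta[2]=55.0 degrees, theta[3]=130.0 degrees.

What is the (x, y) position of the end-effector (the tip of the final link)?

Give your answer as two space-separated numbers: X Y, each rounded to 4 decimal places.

Answer: 11.4451 5.8731

Derivation:
joint[0] = (0.0000, 0.0000)  (base)
link 0: phi[0] = -20 = -20 deg
  cos(-20 deg) = 0.9397, sin(-20 deg) = -0.3420
  joint[1] = (0.0000, 0.0000) + 6.6 * (0.9397, -0.3420) = (0.0000 + 6.2020, 0.0000 + -2.2573) = (6.2020, -2.2573)
link 1: phi[1] = -20 + 20 = 0 deg
  cos(0 deg) = 1.0000, sin(0 deg) = 0.0000
  joint[2] = (6.2020, -2.2573) + 4.6 * (1.0000, 0.0000) = (6.2020 + 4.6000, -2.2573 + 0.0000) = (10.8020, -2.2573)
link 2: phi[2] = -20 + 20 + 55 = 55 deg
  cos(55 deg) = 0.5736, sin(55 deg) = 0.8192
  joint[3] = (10.8020, -2.2573) + 10.5 * (0.5736, 0.8192) = (10.8020 + 6.0226, -2.2573 + 8.6011) = (16.8245, 6.3438)
link 3: phi[3] = -20 + 20 + 55 + 130 = 185 deg
  cos(185 deg) = -0.9962, sin(185 deg) = -0.0872
  joint[4] = (16.8245, 6.3438) + 5.4 * (-0.9962, -0.0872) = (16.8245 + -5.3795, 6.3438 + -0.4706) = (11.4451, 5.8731)
End effector: (11.4451, 5.8731)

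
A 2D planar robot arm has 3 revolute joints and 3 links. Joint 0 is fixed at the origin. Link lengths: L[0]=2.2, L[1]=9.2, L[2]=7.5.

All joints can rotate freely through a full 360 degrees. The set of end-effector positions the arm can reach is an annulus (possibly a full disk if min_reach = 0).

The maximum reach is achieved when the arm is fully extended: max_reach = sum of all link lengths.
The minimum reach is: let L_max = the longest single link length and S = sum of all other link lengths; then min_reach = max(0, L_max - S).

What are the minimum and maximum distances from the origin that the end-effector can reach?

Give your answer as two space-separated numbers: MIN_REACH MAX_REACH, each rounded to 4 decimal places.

Answer: 0.0000 18.9000

Derivation:
Link lengths: [2.2, 9.2, 7.5]
max_reach = 2.2 + 9.2 + 7.5 = 18.9
L_max = max([2.2, 9.2, 7.5]) = 9.2
S (sum of others) = 18.9 - 9.2 = 9.7
min_reach = max(0, 9.2 - 9.7) = max(0, -0.5) = 0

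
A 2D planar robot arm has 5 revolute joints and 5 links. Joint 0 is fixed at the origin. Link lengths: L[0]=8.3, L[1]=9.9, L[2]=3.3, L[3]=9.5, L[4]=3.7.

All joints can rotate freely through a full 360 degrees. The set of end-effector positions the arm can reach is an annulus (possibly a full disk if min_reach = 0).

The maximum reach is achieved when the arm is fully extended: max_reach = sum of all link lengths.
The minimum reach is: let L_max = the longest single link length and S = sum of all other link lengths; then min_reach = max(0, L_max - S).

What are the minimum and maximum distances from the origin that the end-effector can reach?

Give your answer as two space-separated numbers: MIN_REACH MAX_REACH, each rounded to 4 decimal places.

Answer: 0.0000 34.7000

Derivation:
Link lengths: [8.3, 9.9, 3.3, 9.5, 3.7]
max_reach = 8.3 + 9.9 + 3.3 + 9.5 + 3.7 = 34.7
L_max = max([8.3, 9.9, 3.3, 9.5, 3.7]) = 9.9
S (sum of others) = 34.7 - 9.9 = 24.8
min_reach = max(0, 9.9 - 24.8) = max(0, -14.9) = 0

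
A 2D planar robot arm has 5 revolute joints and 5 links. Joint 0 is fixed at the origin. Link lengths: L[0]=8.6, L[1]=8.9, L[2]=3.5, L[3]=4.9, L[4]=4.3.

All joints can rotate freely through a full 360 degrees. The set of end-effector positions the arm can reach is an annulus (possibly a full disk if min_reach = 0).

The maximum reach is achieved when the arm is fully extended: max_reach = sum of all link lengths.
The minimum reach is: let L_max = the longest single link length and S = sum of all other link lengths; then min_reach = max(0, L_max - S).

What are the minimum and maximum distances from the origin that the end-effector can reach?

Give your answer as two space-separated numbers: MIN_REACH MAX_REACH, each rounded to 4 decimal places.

Answer: 0.0000 30.2000

Derivation:
Link lengths: [8.6, 8.9, 3.5, 4.9, 4.3]
max_reach = 8.6 + 8.9 + 3.5 + 4.9 + 4.3 = 30.2
L_max = max([8.6, 8.9, 3.5, 4.9, 4.3]) = 8.9
S (sum of others) = 30.2 - 8.9 = 21.3
min_reach = max(0, 8.9 - 21.3) = max(0, -12.4) = 0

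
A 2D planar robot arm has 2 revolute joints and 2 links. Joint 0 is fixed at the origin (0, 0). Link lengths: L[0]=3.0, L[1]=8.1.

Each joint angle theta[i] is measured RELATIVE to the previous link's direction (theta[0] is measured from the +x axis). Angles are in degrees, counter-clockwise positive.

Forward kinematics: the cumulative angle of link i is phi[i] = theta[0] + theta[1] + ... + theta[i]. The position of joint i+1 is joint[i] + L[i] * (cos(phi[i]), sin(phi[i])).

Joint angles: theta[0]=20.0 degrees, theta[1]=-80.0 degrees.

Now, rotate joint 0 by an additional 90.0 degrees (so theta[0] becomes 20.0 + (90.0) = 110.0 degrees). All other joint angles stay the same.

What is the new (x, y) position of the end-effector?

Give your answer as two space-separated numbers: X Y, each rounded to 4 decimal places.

joint[0] = (0.0000, 0.0000)  (base)
link 0: phi[0] = 110 = 110 deg
  cos(110 deg) = -0.3420, sin(110 deg) = 0.9397
  joint[1] = (0.0000, 0.0000) + 3 * (-0.3420, 0.9397) = (0.0000 + -1.0261, 0.0000 + 2.8191) = (-1.0261, 2.8191)
link 1: phi[1] = 110 + -80 = 30 deg
  cos(30 deg) = 0.8660, sin(30 deg) = 0.5000
  joint[2] = (-1.0261, 2.8191) + 8.1 * (0.8660, 0.5000) = (-1.0261 + 7.0148, 2.8191 + 4.0500) = (5.9887, 6.8691)
End effector: (5.9887, 6.8691)

Answer: 5.9887 6.8691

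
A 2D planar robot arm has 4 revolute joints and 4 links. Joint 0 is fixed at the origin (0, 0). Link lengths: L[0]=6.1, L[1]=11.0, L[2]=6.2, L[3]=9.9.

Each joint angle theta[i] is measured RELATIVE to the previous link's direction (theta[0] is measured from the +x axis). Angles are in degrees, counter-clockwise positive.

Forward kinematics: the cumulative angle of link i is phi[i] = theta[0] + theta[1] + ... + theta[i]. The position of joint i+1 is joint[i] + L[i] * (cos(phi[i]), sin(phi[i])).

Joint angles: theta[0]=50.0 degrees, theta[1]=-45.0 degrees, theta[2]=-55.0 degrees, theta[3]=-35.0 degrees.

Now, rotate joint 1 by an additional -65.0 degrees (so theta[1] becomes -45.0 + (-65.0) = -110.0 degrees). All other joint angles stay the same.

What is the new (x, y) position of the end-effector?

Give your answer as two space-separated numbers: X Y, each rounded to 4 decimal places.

joint[0] = (0.0000, 0.0000)  (base)
link 0: phi[0] = 50 = 50 deg
  cos(50 deg) = 0.6428, sin(50 deg) = 0.7660
  joint[1] = (0.0000, 0.0000) + 6.1 * (0.6428, 0.7660) = (0.0000 + 3.9210, 0.0000 + 4.6729) = (3.9210, 4.6729)
link 1: phi[1] = 50 + -110 = -60 deg
  cos(-60 deg) = 0.5000, sin(-60 deg) = -0.8660
  joint[2] = (3.9210, 4.6729) + 11 * (0.5000, -0.8660) = (3.9210 + 5.5000, 4.6729 + -9.5263) = (9.4210, -4.8534)
link 2: phi[2] = 50 + -110 + -55 = -115 deg
  cos(-115 deg) = -0.4226, sin(-115 deg) = -0.9063
  joint[3] = (9.4210, -4.8534) + 6.2 * (-0.4226, -0.9063) = (9.4210 + -2.6202, -4.8534 + -5.6191) = (6.8008, -10.4725)
link 3: phi[3] = 50 + -110 + -55 + -35 = -150 deg
  cos(-150 deg) = -0.8660, sin(-150 deg) = -0.5000
  joint[4] = (6.8008, -10.4725) + 9.9 * (-0.8660, -0.5000) = (6.8008 + -8.5737, -10.4725 + -4.9500) = (-1.7729, -15.4225)
End effector: (-1.7729, -15.4225)

Answer: -1.7729 -15.4225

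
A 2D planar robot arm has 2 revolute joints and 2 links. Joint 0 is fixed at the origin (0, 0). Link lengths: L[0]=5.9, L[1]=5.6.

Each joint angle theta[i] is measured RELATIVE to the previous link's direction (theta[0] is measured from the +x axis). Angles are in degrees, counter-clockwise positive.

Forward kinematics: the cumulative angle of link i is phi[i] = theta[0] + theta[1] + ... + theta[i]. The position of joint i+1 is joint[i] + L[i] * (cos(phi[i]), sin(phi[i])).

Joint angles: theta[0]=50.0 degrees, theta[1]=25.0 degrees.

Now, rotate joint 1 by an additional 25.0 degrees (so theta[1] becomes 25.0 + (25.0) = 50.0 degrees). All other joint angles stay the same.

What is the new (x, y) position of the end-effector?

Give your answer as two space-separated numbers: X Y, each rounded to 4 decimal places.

joint[0] = (0.0000, 0.0000)  (base)
link 0: phi[0] = 50 = 50 deg
  cos(50 deg) = 0.6428, sin(50 deg) = 0.7660
  joint[1] = (0.0000, 0.0000) + 5.9 * (0.6428, 0.7660) = (0.0000 + 3.7924, 0.0000 + 4.5197) = (3.7924, 4.5197)
link 1: phi[1] = 50 + 50 = 100 deg
  cos(100 deg) = -0.1736, sin(100 deg) = 0.9848
  joint[2] = (3.7924, 4.5197) + 5.6 * (-0.1736, 0.9848) = (3.7924 + -0.9724, 4.5197 + 5.5149) = (2.8200, 10.0346)
End effector: (2.8200, 10.0346)

Answer: 2.8200 10.0346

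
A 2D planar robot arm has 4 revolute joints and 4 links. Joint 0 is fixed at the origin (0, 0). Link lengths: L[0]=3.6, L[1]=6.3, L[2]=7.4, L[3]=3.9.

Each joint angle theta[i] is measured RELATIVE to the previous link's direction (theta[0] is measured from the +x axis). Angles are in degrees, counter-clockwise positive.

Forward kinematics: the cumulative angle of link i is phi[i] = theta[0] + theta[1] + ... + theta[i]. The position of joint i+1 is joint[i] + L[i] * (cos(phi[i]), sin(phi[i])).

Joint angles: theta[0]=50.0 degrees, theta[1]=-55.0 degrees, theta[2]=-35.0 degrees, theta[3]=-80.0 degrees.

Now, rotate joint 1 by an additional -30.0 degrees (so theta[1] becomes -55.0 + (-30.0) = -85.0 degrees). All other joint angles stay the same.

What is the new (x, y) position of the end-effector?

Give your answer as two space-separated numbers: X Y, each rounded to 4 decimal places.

joint[0] = (0.0000, 0.0000)  (base)
link 0: phi[0] = 50 = 50 deg
  cos(50 deg) = 0.6428, sin(50 deg) = 0.7660
  joint[1] = (0.0000, 0.0000) + 3.6 * (0.6428, 0.7660) = (0.0000 + 2.3140, 0.0000 + 2.7578) = (2.3140, 2.7578)
link 1: phi[1] = 50 + -85 = -35 deg
  cos(-35 deg) = 0.8192, sin(-35 deg) = -0.5736
  joint[2] = (2.3140, 2.7578) + 6.3 * (0.8192, -0.5736) = (2.3140 + 5.1607, 2.7578 + -3.6135) = (7.4747, -0.8558)
link 2: phi[2] = 50 + -85 + -35 = -70 deg
  cos(-70 deg) = 0.3420, sin(-70 deg) = -0.9397
  joint[3] = (7.4747, -0.8558) + 7.4 * (0.3420, -0.9397) = (7.4747 + 2.5309, -0.8558 + -6.9537) = (10.0056, -7.8095)
link 3: phi[3] = 50 + -85 + -35 + -80 = -150 deg
  cos(-150 deg) = -0.8660, sin(-150 deg) = -0.5000
  joint[4] = (10.0056, -7.8095) + 3.9 * (-0.8660, -0.5000) = (10.0056 + -3.3775, -7.8095 + -1.9500) = (6.6281, -9.7595)
End effector: (6.6281, -9.7595)

Answer: 6.6281 -9.7595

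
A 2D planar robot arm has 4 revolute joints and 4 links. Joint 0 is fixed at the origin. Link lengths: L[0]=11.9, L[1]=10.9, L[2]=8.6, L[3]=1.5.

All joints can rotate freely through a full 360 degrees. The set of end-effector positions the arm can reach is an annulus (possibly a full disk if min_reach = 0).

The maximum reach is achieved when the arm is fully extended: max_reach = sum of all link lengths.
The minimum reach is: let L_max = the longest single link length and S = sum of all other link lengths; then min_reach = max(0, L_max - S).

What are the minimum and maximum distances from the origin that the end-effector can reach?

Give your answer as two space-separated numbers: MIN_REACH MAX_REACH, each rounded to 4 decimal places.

Link lengths: [11.9, 10.9, 8.6, 1.5]
max_reach = 11.9 + 10.9 + 8.6 + 1.5 = 32.9
L_max = max([11.9, 10.9, 8.6, 1.5]) = 11.9
S (sum of others) = 32.9 - 11.9 = 21
min_reach = max(0, 11.9 - 21) = max(0, -9.1) = 0

Answer: 0.0000 32.9000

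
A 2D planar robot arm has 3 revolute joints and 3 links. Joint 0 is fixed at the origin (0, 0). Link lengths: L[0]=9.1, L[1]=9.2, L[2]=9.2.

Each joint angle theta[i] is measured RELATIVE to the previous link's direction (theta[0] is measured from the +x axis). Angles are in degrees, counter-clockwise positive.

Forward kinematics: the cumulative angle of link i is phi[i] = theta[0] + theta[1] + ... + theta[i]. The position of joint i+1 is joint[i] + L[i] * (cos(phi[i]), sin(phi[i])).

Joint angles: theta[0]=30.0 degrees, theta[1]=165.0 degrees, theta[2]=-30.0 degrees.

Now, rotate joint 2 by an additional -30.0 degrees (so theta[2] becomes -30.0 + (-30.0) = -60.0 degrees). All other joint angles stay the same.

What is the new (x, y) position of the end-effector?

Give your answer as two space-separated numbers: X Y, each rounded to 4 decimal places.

joint[0] = (0.0000, 0.0000)  (base)
link 0: phi[0] = 30 = 30 deg
  cos(30 deg) = 0.8660, sin(30 deg) = 0.5000
  joint[1] = (0.0000, 0.0000) + 9.1 * (0.8660, 0.5000) = (0.0000 + 7.8808, 0.0000 + 4.5500) = (7.8808, 4.5500)
link 1: phi[1] = 30 + 165 = 195 deg
  cos(195 deg) = -0.9659, sin(195 deg) = -0.2588
  joint[2] = (7.8808, 4.5500) + 9.2 * (-0.9659, -0.2588) = (7.8808 + -8.8865, 4.5500 + -2.3811) = (-1.0057, 2.1689)
link 2: phi[2] = 30 + 165 + -60 = 135 deg
  cos(135 deg) = -0.7071, sin(135 deg) = 0.7071
  joint[3] = (-1.0057, 2.1689) + 9.2 * (-0.7071, 0.7071) = (-1.0057 + -6.5054, 2.1689 + 6.5054) = (-7.5111, 8.6742)
End effector: (-7.5111, 8.6742)

Answer: -7.5111 8.6742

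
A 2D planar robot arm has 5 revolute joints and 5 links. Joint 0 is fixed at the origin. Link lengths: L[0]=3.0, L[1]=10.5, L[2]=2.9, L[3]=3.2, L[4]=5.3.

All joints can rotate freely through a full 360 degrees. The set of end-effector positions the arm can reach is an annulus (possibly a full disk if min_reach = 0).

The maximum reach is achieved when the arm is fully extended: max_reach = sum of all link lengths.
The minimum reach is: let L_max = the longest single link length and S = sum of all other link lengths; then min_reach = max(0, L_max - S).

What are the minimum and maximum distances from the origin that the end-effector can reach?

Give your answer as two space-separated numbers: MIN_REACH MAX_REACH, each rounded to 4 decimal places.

Answer: 0.0000 24.9000

Derivation:
Link lengths: [3.0, 10.5, 2.9, 3.2, 5.3]
max_reach = 3 + 10.5 + 2.9 + 3.2 + 5.3 = 24.9
L_max = max([3.0, 10.5, 2.9, 3.2, 5.3]) = 10.5
S (sum of others) = 24.9 - 10.5 = 14.4
min_reach = max(0, 10.5 - 14.4) = max(0, -3.9) = 0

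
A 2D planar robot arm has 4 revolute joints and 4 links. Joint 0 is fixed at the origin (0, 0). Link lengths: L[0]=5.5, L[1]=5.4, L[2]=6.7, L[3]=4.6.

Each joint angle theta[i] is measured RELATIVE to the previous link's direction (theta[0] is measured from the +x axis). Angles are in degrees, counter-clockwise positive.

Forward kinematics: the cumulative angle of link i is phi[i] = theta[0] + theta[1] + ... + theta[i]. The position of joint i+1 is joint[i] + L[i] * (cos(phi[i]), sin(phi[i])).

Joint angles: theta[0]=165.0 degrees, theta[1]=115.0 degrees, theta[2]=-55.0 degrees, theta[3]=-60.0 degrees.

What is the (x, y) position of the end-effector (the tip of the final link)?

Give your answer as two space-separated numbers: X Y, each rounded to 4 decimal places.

Answer: -13.5558 -7.4415

Derivation:
joint[0] = (0.0000, 0.0000)  (base)
link 0: phi[0] = 165 = 165 deg
  cos(165 deg) = -0.9659, sin(165 deg) = 0.2588
  joint[1] = (0.0000, 0.0000) + 5.5 * (-0.9659, 0.2588) = (0.0000 + -5.3126, 0.0000 + 1.4235) = (-5.3126, 1.4235)
link 1: phi[1] = 165 + 115 = 280 deg
  cos(280 deg) = 0.1736, sin(280 deg) = -0.9848
  joint[2] = (-5.3126, 1.4235) + 5.4 * (0.1736, -0.9848) = (-5.3126 + 0.9377, 1.4235 + -5.3180) = (-4.3749, -3.8945)
link 2: phi[2] = 165 + 115 + -55 = 225 deg
  cos(225 deg) = -0.7071, sin(225 deg) = -0.7071
  joint[3] = (-4.3749, -3.8945) + 6.7 * (-0.7071, -0.7071) = (-4.3749 + -4.7376, -3.8945 + -4.7376) = (-9.1125, -8.6321)
link 3: phi[3] = 165 + 115 + -55 + -60 = 165 deg
  cos(165 deg) = -0.9659, sin(165 deg) = 0.2588
  joint[4] = (-9.1125, -8.6321) + 4.6 * (-0.9659, 0.2588) = (-9.1125 + -4.4433, -8.6321 + 1.1906) = (-13.5558, -7.4415)
End effector: (-13.5558, -7.4415)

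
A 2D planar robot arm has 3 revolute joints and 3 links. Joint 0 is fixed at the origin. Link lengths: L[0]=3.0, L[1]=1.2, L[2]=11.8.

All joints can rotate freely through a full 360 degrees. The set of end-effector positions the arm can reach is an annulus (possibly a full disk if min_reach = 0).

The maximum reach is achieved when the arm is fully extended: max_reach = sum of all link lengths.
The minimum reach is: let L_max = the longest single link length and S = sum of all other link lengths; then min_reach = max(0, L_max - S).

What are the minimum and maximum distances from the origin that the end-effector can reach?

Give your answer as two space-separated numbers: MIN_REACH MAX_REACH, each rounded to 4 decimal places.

Answer: 7.6000 16.0000

Derivation:
Link lengths: [3.0, 1.2, 11.8]
max_reach = 3 + 1.2 + 11.8 = 16
L_max = max([3.0, 1.2, 11.8]) = 11.8
S (sum of others) = 16 - 11.8 = 4.2
min_reach = max(0, 11.8 - 4.2) = max(0, 7.6) = 7.6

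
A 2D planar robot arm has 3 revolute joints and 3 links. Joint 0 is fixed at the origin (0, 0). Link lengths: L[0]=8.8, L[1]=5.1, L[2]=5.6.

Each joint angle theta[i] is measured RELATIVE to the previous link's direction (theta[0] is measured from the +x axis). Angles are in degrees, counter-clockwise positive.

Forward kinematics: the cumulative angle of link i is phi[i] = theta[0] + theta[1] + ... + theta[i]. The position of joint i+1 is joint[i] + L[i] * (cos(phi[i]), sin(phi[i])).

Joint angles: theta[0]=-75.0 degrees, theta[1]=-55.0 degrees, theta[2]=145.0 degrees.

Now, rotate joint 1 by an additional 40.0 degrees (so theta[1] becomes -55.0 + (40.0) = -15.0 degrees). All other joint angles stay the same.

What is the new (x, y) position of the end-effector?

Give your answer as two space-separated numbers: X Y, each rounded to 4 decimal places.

joint[0] = (0.0000, 0.0000)  (base)
link 0: phi[0] = -75 = -75 deg
  cos(-75 deg) = 0.2588, sin(-75 deg) = -0.9659
  joint[1] = (0.0000, 0.0000) + 8.8 * (0.2588, -0.9659) = (0.0000 + 2.2776, 0.0000 + -8.5001) = (2.2776, -8.5001)
link 1: phi[1] = -75 + -15 = -90 deg
  cos(-90 deg) = 0.0000, sin(-90 deg) = -1.0000
  joint[2] = (2.2776, -8.5001) + 5.1 * (0.0000, -1.0000) = (2.2776 + 0.0000, -8.5001 + -5.1000) = (2.2776, -13.6001)
link 2: phi[2] = -75 + -15 + 145 = 55 deg
  cos(55 deg) = 0.5736, sin(55 deg) = 0.8192
  joint[3] = (2.2776, -13.6001) + 5.6 * (0.5736, 0.8192) = (2.2776 + 3.2120, -13.6001 + 4.5873) = (5.4896, -9.0129)
End effector: (5.4896, -9.0129)

Answer: 5.4896 -9.0129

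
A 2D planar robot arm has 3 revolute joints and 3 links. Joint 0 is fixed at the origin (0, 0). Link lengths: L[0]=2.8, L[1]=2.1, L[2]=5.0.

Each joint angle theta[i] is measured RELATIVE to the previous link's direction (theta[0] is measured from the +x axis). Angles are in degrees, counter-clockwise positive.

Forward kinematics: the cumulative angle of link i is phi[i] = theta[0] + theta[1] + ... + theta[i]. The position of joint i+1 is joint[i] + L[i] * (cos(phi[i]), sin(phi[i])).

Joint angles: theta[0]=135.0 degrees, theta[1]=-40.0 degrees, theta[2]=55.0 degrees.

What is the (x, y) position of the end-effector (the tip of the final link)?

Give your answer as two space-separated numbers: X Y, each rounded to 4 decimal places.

joint[0] = (0.0000, 0.0000)  (base)
link 0: phi[0] = 135 = 135 deg
  cos(135 deg) = -0.7071, sin(135 deg) = 0.7071
  joint[1] = (0.0000, 0.0000) + 2.8 * (-0.7071, 0.7071) = (0.0000 + -1.9799, 0.0000 + 1.9799) = (-1.9799, 1.9799)
link 1: phi[1] = 135 + -40 = 95 deg
  cos(95 deg) = -0.0872, sin(95 deg) = 0.9962
  joint[2] = (-1.9799, 1.9799) + 2.1 * (-0.0872, 0.9962) = (-1.9799 + -0.1830, 1.9799 + 2.0920) = (-2.1629, 4.0719)
link 2: phi[2] = 135 + -40 + 55 = 150 deg
  cos(150 deg) = -0.8660, sin(150 deg) = 0.5000
  joint[3] = (-2.1629, 4.0719) + 5 * (-0.8660, 0.5000) = (-2.1629 + -4.3301, 4.0719 + 2.5000) = (-6.4931, 6.5719)
End effector: (-6.4931, 6.5719)

Answer: -6.4931 6.5719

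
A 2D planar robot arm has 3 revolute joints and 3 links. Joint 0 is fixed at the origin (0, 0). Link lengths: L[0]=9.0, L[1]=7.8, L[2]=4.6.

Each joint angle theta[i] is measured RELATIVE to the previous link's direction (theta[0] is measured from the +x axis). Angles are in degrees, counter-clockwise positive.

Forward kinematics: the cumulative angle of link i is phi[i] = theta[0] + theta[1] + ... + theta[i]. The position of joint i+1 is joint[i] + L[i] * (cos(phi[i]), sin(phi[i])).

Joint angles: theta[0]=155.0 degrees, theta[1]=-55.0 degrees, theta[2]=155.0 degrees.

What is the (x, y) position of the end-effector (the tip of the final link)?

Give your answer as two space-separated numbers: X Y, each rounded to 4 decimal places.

Answer: -10.7018 7.0418

Derivation:
joint[0] = (0.0000, 0.0000)  (base)
link 0: phi[0] = 155 = 155 deg
  cos(155 deg) = -0.9063, sin(155 deg) = 0.4226
  joint[1] = (0.0000, 0.0000) + 9 * (-0.9063, 0.4226) = (0.0000 + -8.1568, 0.0000 + 3.8036) = (-8.1568, 3.8036)
link 1: phi[1] = 155 + -55 = 100 deg
  cos(100 deg) = -0.1736, sin(100 deg) = 0.9848
  joint[2] = (-8.1568, 3.8036) + 7.8 * (-0.1736, 0.9848) = (-8.1568 + -1.3545, 3.8036 + 7.6815) = (-9.5112, 11.4851)
link 2: phi[2] = 155 + -55 + 155 = 255 deg
  cos(255 deg) = -0.2588, sin(255 deg) = -0.9659
  joint[3] = (-9.5112, 11.4851) + 4.6 * (-0.2588, -0.9659) = (-9.5112 + -1.1906, 11.4851 + -4.4433) = (-10.7018, 7.0418)
End effector: (-10.7018, 7.0418)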